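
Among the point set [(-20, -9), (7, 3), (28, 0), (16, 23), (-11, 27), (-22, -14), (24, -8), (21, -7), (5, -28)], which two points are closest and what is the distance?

Computing all pairwise distances among 9 points:

d((-20, -9), (7, 3)) = 29.5466
d((-20, -9), (28, 0)) = 48.8365
d((-20, -9), (16, 23)) = 48.1664
d((-20, -9), (-11, 27)) = 37.108
d((-20, -9), (-22, -14)) = 5.3852
d((-20, -9), (24, -8)) = 44.0114
d((-20, -9), (21, -7)) = 41.0488
d((-20, -9), (5, -28)) = 31.4006
d((7, 3), (28, 0)) = 21.2132
d((7, 3), (16, 23)) = 21.9317
d((7, 3), (-11, 27)) = 30.0
d((7, 3), (-22, -14)) = 33.6155
d((7, 3), (24, -8)) = 20.2485
d((7, 3), (21, -7)) = 17.2047
d((7, 3), (5, -28)) = 31.0644
d((28, 0), (16, 23)) = 25.9422
d((28, 0), (-11, 27)) = 47.4342
d((28, 0), (-22, -14)) = 51.923
d((28, 0), (24, -8)) = 8.9443
d((28, 0), (21, -7)) = 9.8995
d((28, 0), (5, -28)) = 36.2353
d((16, 23), (-11, 27)) = 27.2947
d((16, 23), (-22, -14)) = 53.0377
d((16, 23), (24, -8)) = 32.0156
d((16, 23), (21, -7)) = 30.4138
d((16, 23), (5, -28)) = 52.1728
d((-11, 27), (-22, -14)) = 42.45
d((-11, 27), (24, -8)) = 49.4975
d((-11, 27), (21, -7)) = 46.6905
d((-11, 27), (5, -28)) = 57.28
d((-22, -14), (24, -8)) = 46.3897
d((-22, -14), (21, -7)) = 43.566
d((-22, -14), (5, -28)) = 30.4138
d((24, -8), (21, -7)) = 3.1623 <-- minimum
d((24, -8), (5, -28)) = 27.5862
d((21, -7), (5, -28)) = 26.4008

Closest pair: (24, -8) and (21, -7) with distance 3.1623

The closest pair is (24, -8) and (21, -7) with Euclidean distance 3.1623. For 9 points, brute-force pairwise comparison is shown above. For large n, the divide-and-conquer algorithm (sort by x, recurse on halves, check the dividing strip) achieves O(n log n).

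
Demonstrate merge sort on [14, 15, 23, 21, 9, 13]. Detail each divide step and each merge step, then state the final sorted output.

Merge sort trace:

Split: [14, 15, 23, 21, 9, 13] -> [14, 15, 23] and [21, 9, 13]
  Split: [14, 15, 23] -> [14] and [15, 23]
    Split: [15, 23] -> [15] and [23]
    Merge: [15] + [23] -> [15, 23]
  Merge: [14] + [15, 23] -> [14, 15, 23]
  Split: [21, 9, 13] -> [21] and [9, 13]
    Split: [9, 13] -> [9] and [13]
    Merge: [9] + [13] -> [9, 13]
  Merge: [21] + [9, 13] -> [9, 13, 21]
Merge: [14, 15, 23] + [9, 13, 21] -> [9, 13, 14, 15, 21, 23]

Final sorted array: [9, 13, 14, 15, 21, 23]

The merge sort proceeds by recursively splitting the array and merging sorted halves.
After all merges, the sorted array is [9, 13, 14, 15, 21, 23].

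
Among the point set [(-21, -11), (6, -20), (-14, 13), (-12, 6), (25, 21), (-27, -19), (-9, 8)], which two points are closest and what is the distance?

Computing all pairwise distances among 7 points:

d((-21, -11), (6, -20)) = 28.4605
d((-21, -11), (-14, 13)) = 25.0
d((-21, -11), (-12, 6)) = 19.2354
d((-21, -11), (25, 21)) = 56.0357
d((-21, -11), (-27, -19)) = 10.0
d((-21, -11), (-9, 8)) = 22.4722
d((6, -20), (-14, 13)) = 38.5876
d((6, -20), (-12, 6)) = 31.6228
d((6, -20), (25, 21)) = 45.1885
d((6, -20), (-27, -19)) = 33.0151
d((6, -20), (-9, 8)) = 31.7648
d((-14, 13), (-12, 6)) = 7.2801
d((-14, 13), (25, 21)) = 39.8121
d((-14, 13), (-27, -19)) = 34.5398
d((-14, 13), (-9, 8)) = 7.0711
d((-12, 6), (25, 21)) = 39.9249
d((-12, 6), (-27, -19)) = 29.1548
d((-12, 6), (-9, 8)) = 3.6056 <-- minimum
d((25, 21), (-27, -19)) = 65.6049
d((25, 21), (-9, 8)) = 36.4005
d((-27, -19), (-9, 8)) = 32.45

Closest pair: (-12, 6) and (-9, 8) with distance 3.6056

The closest pair is (-12, 6) and (-9, 8) with Euclidean distance 3.6056. For 7 points, brute-force pairwise comparison is shown above. For large n, the divide-and-conquer algorithm (sort by x, recurse on halves, check the dividing strip) achieves O(n log n).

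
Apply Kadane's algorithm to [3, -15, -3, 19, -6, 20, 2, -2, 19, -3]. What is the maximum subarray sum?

Using Kadane's algorithm on [3, -15, -3, 19, -6, 20, 2, -2, 19, -3]:

Scanning through the array:
Position 1 (value -15): max_ending_here = -12, max_so_far = 3
Position 2 (value -3): max_ending_here = -3, max_so_far = 3
Position 3 (value 19): max_ending_here = 19, max_so_far = 19
Position 4 (value -6): max_ending_here = 13, max_so_far = 19
Position 5 (value 20): max_ending_here = 33, max_so_far = 33
Position 6 (value 2): max_ending_here = 35, max_so_far = 35
Position 7 (value -2): max_ending_here = 33, max_so_far = 35
Position 8 (value 19): max_ending_here = 52, max_so_far = 52
Position 9 (value -3): max_ending_here = 49, max_so_far = 52

Maximum subarray: [19, -6, 20, 2, -2, 19]
Maximum sum: 52

The maximum subarray is [19, -6, 20, 2, -2, 19] with sum 52. This subarray runs from index 3 to index 8.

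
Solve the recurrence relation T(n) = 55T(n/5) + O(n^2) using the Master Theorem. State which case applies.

Master Theorem for T(n) = 55T(n/5) + O(n^2):

a = 55, b = 5, c = 2
log_b(a) = log_5(55) = 2.4899

Case 1: c = 2 < log_5(55) = 2.4899
T(n) = O(n^(log_5 55))

For T(n) = 55T(n/5) + O(n^2): log_5(55) = 2.4899. This is Case 1 of the Master Theorem (c < log_b(a), work dominated by leaves), giving O(n^(log_5 55)).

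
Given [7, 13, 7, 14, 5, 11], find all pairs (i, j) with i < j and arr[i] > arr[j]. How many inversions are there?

Finding inversions in [7, 13, 7, 14, 5, 11]:

(0, 4): arr[0]=7 > arr[4]=5
(1, 2): arr[1]=13 > arr[2]=7
(1, 4): arr[1]=13 > arr[4]=5
(1, 5): arr[1]=13 > arr[5]=11
(2, 4): arr[2]=7 > arr[4]=5
(3, 4): arr[3]=14 > arr[4]=5
(3, 5): arr[3]=14 > arr[5]=11

Total inversions: 7

The array has 7 inversion(s): (0,4), (1,2), (1,4), (1,5), (2,4), (3,4), (3,5). Each pair (i,j) satisfies i < j and arr[i] > arr[j].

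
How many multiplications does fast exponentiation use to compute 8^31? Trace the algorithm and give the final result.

Computing 8^31 by squaring (build up from 8^1; each line after the first costs one multiplication):

8^1 = 8
8^2 = (8^1)^2 = 8^2 = 64
8^3 = 8 * 8^2 = 8 * 64 = 512
8^6 = (8^3)^2 = 512^2 = 262144
8^7 = 8 * 8^6 = 8 * 262144 = 2097152
8^14 = (8^7)^2 = 2097152^2 = 4398046511104
8^15 = 8 * 8^14 = 8 * 4398046511104 = 35184372088832
8^30 = (8^15)^2 = 35184372088832^2 = 1237940039285380274899124224
8^31 = 8 * 8^30 = 8 * 1237940039285380274899124224 = 9903520314283042199192993792

Result: 9903520314283042199192993792
Multiplications needed: 8 (8 lines after 8^1)

8^31 = 9903520314283042199192993792. Using exponentiation by squaring, this requires 8 multiplications. The key idea: if the exponent is even, square the half-power; if odd, multiply by the base once.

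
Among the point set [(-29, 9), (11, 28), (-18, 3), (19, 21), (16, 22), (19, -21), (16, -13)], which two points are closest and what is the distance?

Computing all pairwise distances among 7 points:

d((-29, 9), (11, 28)) = 44.2832
d((-29, 9), (-18, 3)) = 12.53
d((-29, 9), (19, 21)) = 49.4773
d((-29, 9), (16, 22)) = 46.8402
d((-29, 9), (19, -21)) = 56.6039
d((-29, 9), (16, -13)) = 50.0899
d((11, 28), (-18, 3)) = 38.2884
d((11, 28), (19, 21)) = 10.6301
d((11, 28), (16, 22)) = 7.8102
d((11, 28), (19, -21)) = 49.6488
d((11, 28), (16, -13)) = 41.3038
d((-18, 3), (19, 21)) = 41.1461
d((-18, 3), (16, 22)) = 38.9487
d((-18, 3), (19, -21)) = 44.1022
d((-18, 3), (16, -13)) = 37.5766
d((19, 21), (16, 22)) = 3.1623 <-- minimum
d((19, 21), (19, -21)) = 42.0
d((19, 21), (16, -13)) = 34.1321
d((16, 22), (19, -21)) = 43.1045
d((16, 22), (16, -13)) = 35.0
d((19, -21), (16, -13)) = 8.544

Closest pair: (19, 21) and (16, 22) with distance 3.1623

The closest pair is (19, 21) and (16, 22) with Euclidean distance 3.1623. For 7 points, brute-force pairwise comparison is shown above. For large n, the divide-and-conquer algorithm (sort by x, recurse on halves, check the dividing strip) achieves O(n log n).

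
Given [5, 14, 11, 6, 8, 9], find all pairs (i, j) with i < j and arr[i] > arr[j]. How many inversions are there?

Finding inversions in [5, 14, 11, 6, 8, 9]:

(1, 2): arr[1]=14 > arr[2]=11
(1, 3): arr[1]=14 > arr[3]=6
(1, 4): arr[1]=14 > arr[4]=8
(1, 5): arr[1]=14 > arr[5]=9
(2, 3): arr[2]=11 > arr[3]=6
(2, 4): arr[2]=11 > arr[4]=8
(2, 5): arr[2]=11 > arr[5]=9

Total inversions: 7

The array has 7 inversion(s): (1,2), (1,3), (1,4), (1,5), (2,3), (2,4), (2,5). Each pair (i,j) satisfies i < j and arr[i] > arr[j].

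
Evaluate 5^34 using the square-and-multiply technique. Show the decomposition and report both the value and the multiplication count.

Computing 5^34 by squaring (build up from 5^1; each line after the first costs one multiplication):

5^1 = 5
5^2 = (5^1)^2 = 5^2 = 25
5^4 = (5^2)^2 = 25^2 = 625
5^8 = (5^4)^2 = 625^2 = 390625
5^16 = (5^8)^2 = 390625^2 = 152587890625
5^17 = 5 * 5^16 = 5 * 152587890625 = 762939453125
5^34 = (5^17)^2 = 762939453125^2 = 582076609134674072265625

Result: 582076609134674072265625
Multiplications needed: 6 (6 lines after 5^1)

5^34 = 582076609134674072265625. Using exponentiation by squaring, this requires 6 multiplications. The key idea: if the exponent is even, square the half-power; if odd, multiply by the base once.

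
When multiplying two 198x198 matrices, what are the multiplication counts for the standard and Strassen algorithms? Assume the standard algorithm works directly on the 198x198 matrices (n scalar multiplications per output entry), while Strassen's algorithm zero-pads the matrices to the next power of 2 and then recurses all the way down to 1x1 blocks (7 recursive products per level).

Matrix multiplication for 198x198 matrices:

Strassen's algorithm requires power-of-2 dimensions. Pad 198x198 to 256x256 (next power of 2).

Standard algorithm: 198^3 = 7762392 multiplications
Strassen's algorithm: 7^(log2(256)) = 7^8 = 5764801 multiplications
Savings: 7762392 - 5764801 = 1997591 multiplications

Standard: 7762392 multiplications (198^3). Strassen: 5764801 multiplications (7^8, after padding to 256x256). Strassen reduces 8 recursive multiplications to 7 at each level.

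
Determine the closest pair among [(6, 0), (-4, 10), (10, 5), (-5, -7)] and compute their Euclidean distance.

Computing all pairwise distances among 4 points:

d((6, 0), (-4, 10)) = 14.1421
d((6, 0), (10, 5)) = 6.4031 <-- minimum
d((6, 0), (-5, -7)) = 13.0384
d((-4, 10), (10, 5)) = 14.8661
d((-4, 10), (-5, -7)) = 17.0294
d((10, 5), (-5, -7)) = 19.2094

Closest pair: (6, 0) and (10, 5) with distance 6.4031

The closest pair is (6, 0) and (10, 5) with Euclidean distance 6.4031. For 4 points, brute-force pairwise comparison is shown above. For large n, the divide-and-conquer algorithm (sort by x, recurse on halves, check the dividing strip) achieves O(n log n).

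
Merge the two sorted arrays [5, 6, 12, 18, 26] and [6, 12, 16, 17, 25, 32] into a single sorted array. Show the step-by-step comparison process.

Merging process:

Compare 5 vs 6: take 5 from left. Merged: [5]
Compare 6 vs 6: take 6 from left. Merged: [5, 6]
Compare 12 vs 6: take 6 from right. Merged: [5, 6, 6]
Compare 12 vs 12: take 12 from left. Merged: [5, 6, 6, 12]
Compare 18 vs 12: take 12 from right. Merged: [5, 6, 6, 12, 12]
Compare 18 vs 16: take 16 from right. Merged: [5, 6, 6, 12, 12, 16]
Compare 18 vs 17: take 17 from right. Merged: [5, 6, 6, 12, 12, 16, 17]
Compare 18 vs 25: take 18 from left. Merged: [5, 6, 6, 12, 12, 16, 17, 18]
Compare 26 vs 25: take 25 from right. Merged: [5, 6, 6, 12, 12, 16, 17, 18, 25]
Compare 26 vs 32: take 26 from left. Merged: [5, 6, 6, 12, 12, 16, 17, 18, 25, 26]
Append remaining from right: [32]. Merged: [5, 6, 6, 12, 12, 16, 17, 18, 25, 26, 32]

Final merged array: [5, 6, 6, 12, 12, 16, 17, 18, 25, 26, 32]
Total comparisons: 10

The merged array is [5, 6, 6, 12, 12, 16, 17, 18, 25, 26, 32], requiring 10 comparisons. The merge step runs in O(n) time where n is the total number of elements.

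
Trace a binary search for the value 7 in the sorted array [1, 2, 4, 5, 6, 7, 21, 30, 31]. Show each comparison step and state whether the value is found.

Binary search for 7 in [1, 2, 4, 5, 6, 7, 21, 30, 31]:

lo=0, hi=8, mid=4, arr[mid]=6 -> 6 < 7, search right half
lo=5, hi=8, mid=6, arr[mid]=21 -> 21 > 7, search left half
lo=5, hi=5, mid=5, arr[mid]=7 -> Found target at index 5!

Binary search finds 7 at index 5 after 3 comparisons. The search repeatedly halves the search space by comparing with the middle element.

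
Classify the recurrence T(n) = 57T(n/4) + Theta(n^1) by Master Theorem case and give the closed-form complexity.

Master Theorem for T(n) = 57T(n/4) + O(n^1):

a = 57, b = 4, c = 1
log_b(a) = log_4(57) = 2.9164

Case 1: c = 1 < log_4(57) = 2.9164
T(n) = O(n^(log_4 57))

For T(n) = 57T(n/4) + O(n^1): log_4(57) = 2.9164. This is Case 1 of the Master Theorem (c < log_b(a), work dominated by leaves), giving O(n^(log_4 57)).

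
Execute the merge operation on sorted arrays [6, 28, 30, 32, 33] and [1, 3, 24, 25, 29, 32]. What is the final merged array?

Merging process:

Compare 6 vs 1: take 1 from right. Merged: [1]
Compare 6 vs 3: take 3 from right. Merged: [1, 3]
Compare 6 vs 24: take 6 from left. Merged: [1, 3, 6]
Compare 28 vs 24: take 24 from right. Merged: [1, 3, 6, 24]
Compare 28 vs 25: take 25 from right. Merged: [1, 3, 6, 24, 25]
Compare 28 vs 29: take 28 from left. Merged: [1, 3, 6, 24, 25, 28]
Compare 30 vs 29: take 29 from right. Merged: [1, 3, 6, 24, 25, 28, 29]
Compare 30 vs 32: take 30 from left. Merged: [1, 3, 6, 24, 25, 28, 29, 30]
Compare 32 vs 32: take 32 from left. Merged: [1, 3, 6, 24, 25, 28, 29, 30, 32]
Compare 33 vs 32: take 32 from right. Merged: [1, 3, 6, 24, 25, 28, 29, 30, 32, 32]
Append remaining from left: [33]. Merged: [1, 3, 6, 24, 25, 28, 29, 30, 32, 32, 33]

Final merged array: [1, 3, 6, 24, 25, 28, 29, 30, 32, 32, 33]
Total comparisons: 10

The merged array is [1, 3, 6, 24, 25, 28, 29, 30, 32, 32, 33], requiring 10 comparisons. The merge step runs in O(n) time where n is the total number of elements.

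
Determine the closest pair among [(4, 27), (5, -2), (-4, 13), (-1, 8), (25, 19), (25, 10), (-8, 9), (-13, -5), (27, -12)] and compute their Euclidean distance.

Computing all pairwise distances among 9 points:

d((4, 27), (5, -2)) = 29.0172
d((4, 27), (-4, 13)) = 16.1245
d((4, 27), (-1, 8)) = 19.6469
d((4, 27), (25, 19)) = 22.4722
d((4, 27), (25, 10)) = 27.0185
d((4, 27), (-8, 9)) = 21.6333
d((4, 27), (-13, -5)) = 36.2353
d((4, 27), (27, -12)) = 45.2769
d((5, -2), (-4, 13)) = 17.4929
d((5, -2), (-1, 8)) = 11.6619
d((5, -2), (25, 19)) = 29.0
d((5, -2), (25, 10)) = 23.3238
d((5, -2), (-8, 9)) = 17.0294
d((5, -2), (-13, -5)) = 18.2483
d((5, -2), (27, -12)) = 24.1661
d((-4, 13), (-1, 8)) = 5.831
d((-4, 13), (25, 19)) = 29.6142
d((-4, 13), (25, 10)) = 29.1548
d((-4, 13), (-8, 9)) = 5.6569 <-- minimum
d((-4, 13), (-13, -5)) = 20.1246
d((-4, 13), (27, -12)) = 39.8246
d((-1, 8), (25, 19)) = 28.2312
d((-1, 8), (25, 10)) = 26.0768
d((-1, 8), (-8, 9)) = 7.0711
d((-1, 8), (-13, -5)) = 17.6918
d((-1, 8), (27, -12)) = 34.4093
d((25, 19), (25, 10)) = 9.0
d((25, 19), (-8, 9)) = 34.4819
d((25, 19), (-13, -5)) = 44.9444
d((25, 19), (27, -12)) = 31.0644
d((25, 10), (-8, 9)) = 33.0151
d((25, 10), (-13, -5)) = 40.8534
d((25, 10), (27, -12)) = 22.0907
d((-8, 9), (-13, -5)) = 14.8661
d((-8, 9), (27, -12)) = 40.8167
d((-13, -5), (27, -12)) = 40.6079

Closest pair: (-4, 13) and (-8, 9) with distance 5.6569

The closest pair is (-4, 13) and (-8, 9) with Euclidean distance 5.6569. For 9 points, brute-force pairwise comparison is shown above. For large n, the divide-and-conquer algorithm (sort by x, recurse on halves, check the dividing strip) achieves O(n log n).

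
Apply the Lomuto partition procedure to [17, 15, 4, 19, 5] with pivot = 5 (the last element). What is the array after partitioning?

Lomuto partition with pivot = 5:

Initial array: [17, 15, 4, 19, 5]

arr[0]=17 > 5: no swap
arr[1]=15 > 5: no swap
arr[2]=4 <= 5: swap with position 0, array becomes [4, 15, 17, 19, 5]
arr[3]=19 > 5: no swap

Place pivot at position 1: [4, 5, 17, 19, 15]
Pivot position: 1

After partitioning with pivot 5, the array becomes [4, 5, 17, 19, 15]. The pivot is placed at index 1. All elements to the left of the pivot are <= 5, and all elements to the right are > 5.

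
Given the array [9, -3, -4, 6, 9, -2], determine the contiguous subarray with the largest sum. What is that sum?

Using Kadane's algorithm on [9, -3, -4, 6, 9, -2]:

Scanning through the array:
Position 1 (value -3): max_ending_here = 6, max_so_far = 9
Position 2 (value -4): max_ending_here = 2, max_so_far = 9
Position 3 (value 6): max_ending_here = 8, max_so_far = 9
Position 4 (value 9): max_ending_here = 17, max_so_far = 17
Position 5 (value -2): max_ending_here = 15, max_so_far = 17

Maximum subarray: [9, -3, -4, 6, 9]
Maximum sum: 17

The maximum subarray is [9, -3, -4, 6, 9] with sum 17. This subarray runs from index 0 to index 4.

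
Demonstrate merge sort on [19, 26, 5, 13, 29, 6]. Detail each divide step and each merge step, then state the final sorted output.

Merge sort trace:

Split: [19, 26, 5, 13, 29, 6] -> [19, 26, 5] and [13, 29, 6]
  Split: [19, 26, 5] -> [19] and [26, 5]
    Split: [26, 5] -> [26] and [5]
    Merge: [26] + [5] -> [5, 26]
  Merge: [19] + [5, 26] -> [5, 19, 26]
  Split: [13, 29, 6] -> [13] and [29, 6]
    Split: [29, 6] -> [29] and [6]
    Merge: [29] + [6] -> [6, 29]
  Merge: [13] + [6, 29] -> [6, 13, 29]
Merge: [5, 19, 26] + [6, 13, 29] -> [5, 6, 13, 19, 26, 29]

Final sorted array: [5, 6, 13, 19, 26, 29]

The merge sort proceeds by recursively splitting the array and merging sorted halves.
After all merges, the sorted array is [5, 6, 13, 19, 26, 29].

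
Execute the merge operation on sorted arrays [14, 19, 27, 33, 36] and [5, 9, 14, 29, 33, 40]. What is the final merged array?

Merging process:

Compare 14 vs 5: take 5 from right. Merged: [5]
Compare 14 vs 9: take 9 from right. Merged: [5, 9]
Compare 14 vs 14: take 14 from left. Merged: [5, 9, 14]
Compare 19 vs 14: take 14 from right. Merged: [5, 9, 14, 14]
Compare 19 vs 29: take 19 from left. Merged: [5, 9, 14, 14, 19]
Compare 27 vs 29: take 27 from left. Merged: [5, 9, 14, 14, 19, 27]
Compare 33 vs 29: take 29 from right. Merged: [5, 9, 14, 14, 19, 27, 29]
Compare 33 vs 33: take 33 from left. Merged: [5, 9, 14, 14, 19, 27, 29, 33]
Compare 36 vs 33: take 33 from right. Merged: [5, 9, 14, 14, 19, 27, 29, 33, 33]
Compare 36 vs 40: take 36 from left. Merged: [5, 9, 14, 14, 19, 27, 29, 33, 33, 36]
Append remaining from right: [40]. Merged: [5, 9, 14, 14, 19, 27, 29, 33, 33, 36, 40]

Final merged array: [5, 9, 14, 14, 19, 27, 29, 33, 33, 36, 40]
Total comparisons: 10

The merged array is [5, 9, 14, 14, 19, 27, 29, 33, 33, 36, 40], requiring 10 comparisons. The merge step runs in O(n) time where n is the total number of elements.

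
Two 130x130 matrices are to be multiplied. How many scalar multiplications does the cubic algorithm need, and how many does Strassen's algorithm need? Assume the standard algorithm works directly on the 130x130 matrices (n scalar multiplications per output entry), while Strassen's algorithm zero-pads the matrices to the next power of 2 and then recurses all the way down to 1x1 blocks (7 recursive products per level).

Matrix multiplication for 130x130 matrices:

Strassen's algorithm requires power-of-2 dimensions. Pad 130x130 to 256x256 (next power of 2).

Standard algorithm: 130^3 = 2197000 multiplications
Strassen's algorithm: 7^(log2(256)) = 7^8 = 5764801 multiplications
Difference: 2197000 - 5764801 = -3567801 (Strassen uses MORE here due to padding overhead — for small or just-over-power-of-2 n, padding can outweigh the per-level savings)

Standard: 2197000 multiplications (130^3). Strassen: 5764801 multiplications (7^8, after padding to 256x256). Strassen reduces 8 recursive multiplications to 7 at each level.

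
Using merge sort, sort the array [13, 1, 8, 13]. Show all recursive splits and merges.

Merge sort trace:

Split: [13, 1, 8, 13] -> [13, 1] and [8, 13]
  Split: [13, 1] -> [13] and [1]
  Merge: [13] + [1] -> [1, 13]
  Split: [8, 13] -> [8] and [13]
  Merge: [8] + [13] -> [8, 13]
Merge: [1, 13] + [8, 13] -> [1, 8, 13, 13]

Final sorted array: [1, 8, 13, 13]

The merge sort proceeds by recursively splitting the array and merging sorted halves.
After all merges, the sorted array is [1, 8, 13, 13].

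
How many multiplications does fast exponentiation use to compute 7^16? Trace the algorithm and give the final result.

Computing 7^16 by squaring (build up from 7^1; each line after the first costs one multiplication):

7^1 = 7
7^2 = (7^1)^2 = 7^2 = 49
7^4 = (7^2)^2 = 49^2 = 2401
7^8 = (7^4)^2 = 2401^2 = 5764801
7^16 = (7^8)^2 = 5764801^2 = 33232930569601

Result: 33232930569601
Multiplications needed: 4 (4 lines after 7^1)

7^16 = 33232930569601. Using exponentiation by squaring, this requires 4 multiplications. The key idea: if the exponent is even, square the half-power; if odd, multiply by the base once.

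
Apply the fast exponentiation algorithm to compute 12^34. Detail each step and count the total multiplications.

Computing 12^34 by squaring (build up from 12^1; each line after the first costs one multiplication):

12^1 = 12
12^2 = (12^1)^2 = 12^2 = 144
12^4 = (12^2)^2 = 144^2 = 20736
12^8 = (12^4)^2 = 20736^2 = 429981696
12^16 = (12^8)^2 = 429981696^2 = 184884258895036416
12^17 = 12 * 12^16 = 12 * 184884258895036416 = 2218611106740436992
12^34 = (12^17)^2 = 2218611106740436992^2 = 4922235242952026704037113243122008064

Result: 4922235242952026704037113243122008064
Multiplications needed: 6 (6 lines after 12^1)

12^34 = 4922235242952026704037113243122008064. Using exponentiation by squaring, this requires 6 multiplications. The key idea: if the exponent is even, square the half-power; if odd, multiply by the base once.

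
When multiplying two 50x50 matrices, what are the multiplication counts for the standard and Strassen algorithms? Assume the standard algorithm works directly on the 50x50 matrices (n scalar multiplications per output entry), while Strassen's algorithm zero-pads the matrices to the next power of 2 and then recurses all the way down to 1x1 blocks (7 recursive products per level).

Matrix multiplication for 50x50 matrices:

Strassen's algorithm requires power-of-2 dimensions. Pad 50x50 to 64x64 (next power of 2).

Standard algorithm: 50^3 = 125000 multiplications
Strassen's algorithm: 7^(log2(64)) = 7^6 = 117649 multiplications
Savings: 125000 - 117649 = 7351 multiplications

Standard: 125000 multiplications (50^3). Strassen: 117649 multiplications (7^6, after padding to 64x64). Strassen reduces 8 recursive multiplications to 7 at each level.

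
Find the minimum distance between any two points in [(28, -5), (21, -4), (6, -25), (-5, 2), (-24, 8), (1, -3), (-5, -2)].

Computing all pairwise distances among 7 points:

d((28, -5), (21, -4)) = 7.0711
d((28, -5), (6, -25)) = 29.7321
d((28, -5), (-5, 2)) = 33.7343
d((28, -5), (-24, 8)) = 53.6004
d((28, -5), (1, -3)) = 27.074
d((28, -5), (-5, -2)) = 33.1361
d((21, -4), (6, -25)) = 25.807
d((21, -4), (-5, 2)) = 26.6833
d((21, -4), (-24, 8)) = 46.5725
d((21, -4), (1, -3)) = 20.025
d((21, -4), (-5, -2)) = 26.0768
d((6, -25), (-5, 2)) = 29.1548
d((6, -25), (-24, 8)) = 44.5982
d((6, -25), (1, -3)) = 22.561
d((6, -25), (-5, -2)) = 25.4951
d((-5, 2), (-24, 8)) = 19.9249
d((-5, 2), (1, -3)) = 7.8102
d((-5, 2), (-5, -2)) = 4.0 <-- minimum
d((-24, 8), (1, -3)) = 27.313
d((-24, 8), (-5, -2)) = 21.4709
d((1, -3), (-5, -2)) = 6.0828

Closest pair: (-5, 2) and (-5, -2) with distance 4.0

The closest pair is (-5, 2) and (-5, -2) with Euclidean distance 4.0. For 7 points, brute-force pairwise comparison is shown above. For large n, the divide-and-conquer algorithm (sort by x, recurse on halves, check the dividing strip) achieves O(n log n).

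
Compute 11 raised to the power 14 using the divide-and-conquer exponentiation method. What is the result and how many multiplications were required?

Computing 11^14 by squaring (build up from 11^1; each line after the first costs one multiplication):

11^1 = 11
11^2 = (11^1)^2 = 11^2 = 121
11^3 = 11 * 11^2 = 11 * 121 = 1331
11^6 = (11^3)^2 = 1331^2 = 1771561
11^7 = 11 * 11^6 = 11 * 1771561 = 19487171
11^14 = (11^7)^2 = 19487171^2 = 379749833583241

Result: 379749833583241
Multiplications needed: 5 (5 lines after 11^1)

11^14 = 379749833583241. Using exponentiation by squaring, this requires 5 multiplications. The key idea: if the exponent is even, square the half-power; if odd, multiply by the base once.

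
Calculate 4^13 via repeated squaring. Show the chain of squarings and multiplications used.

Computing 4^13 by squaring (build up from 4^1; each line after the first costs one multiplication):

4^1 = 4
4^2 = (4^1)^2 = 4^2 = 16
4^3 = 4 * 4^2 = 4 * 16 = 64
4^6 = (4^3)^2 = 64^2 = 4096
4^12 = (4^6)^2 = 4096^2 = 16777216
4^13 = 4 * 4^12 = 4 * 16777216 = 67108864

Result: 67108864
Multiplications needed: 5 (5 lines after 4^1)

4^13 = 67108864. Using exponentiation by squaring, this requires 5 multiplications. The key idea: if the exponent is even, square the half-power; if odd, multiply by the base once.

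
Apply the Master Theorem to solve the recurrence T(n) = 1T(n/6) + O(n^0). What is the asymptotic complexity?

Master Theorem for T(n) = 1T(n/6) + O(n^0):

a = 1, b = 6, c = 0
log_b(a) = log_6(1) = 0.0000

Case 2: c = 0 = log_6(1) = 0.0000
T(n) = O(n^0 log n) = O(log n)

For T(n) = 1T(n/6) + O(n^0): log_6(1) = 0.0000. This is Case 2 of the Master Theorem (c = log_b(a), equal work at all levels), giving O(log n).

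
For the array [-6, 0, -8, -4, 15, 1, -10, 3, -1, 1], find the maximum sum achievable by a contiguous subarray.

Using Kadane's algorithm on [-6, 0, -8, -4, 15, 1, -10, 3, -1, 1]:

Scanning through the array:
Position 1 (value 0): max_ending_here = 0, max_so_far = 0
Position 2 (value -8): max_ending_here = -8, max_so_far = 0
Position 3 (value -4): max_ending_here = -4, max_so_far = 0
Position 4 (value 15): max_ending_here = 15, max_so_far = 15
Position 5 (value 1): max_ending_here = 16, max_so_far = 16
Position 6 (value -10): max_ending_here = 6, max_so_far = 16
Position 7 (value 3): max_ending_here = 9, max_so_far = 16
Position 8 (value -1): max_ending_here = 8, max_so_far = 16
Position 9 (value 1): max_ending_here = 9, max_so_far = 16

Maximum subarray: [15, 1]
Maximum sum: 16

The maximum subarray is [15, 1] with sum 16. This subarray runs from index 4 to index 5.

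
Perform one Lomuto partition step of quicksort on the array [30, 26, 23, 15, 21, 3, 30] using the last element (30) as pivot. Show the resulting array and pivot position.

Lomuto partition with pivot = 30:

Initial array: [30, 26, 23, 15, 21, 3, 30]

arr[0]=30 <= 30: swap with position 0, array becomes [30, 26, 23, 15, 21, 3, 30]
arr[1]=26 <= 30: swap with position 1, array becomes [30, 26, 23, 15, 21, 3, 30]
arr[2]=23 <= 30: swap with position 2, array becomes [30, 26, 23, 15, 21, 3, 30]
arr[3]=15 <= 30: swap with position 3, array becomes [30, 26, 23, 15, 21, 3, 30]
arr[4]=21 <= 30: swap with position 4, array becomes [30, 26, 23, 15, 21, 3, 30]
arr[5]=3 <= 30: swap with position 5, array becomes [30, 26, 23, 15, 21, 3, 30]

Place pivot at position 6: [30, 26, 23, 15, 21, 3, 30]
Pivot position: 6

After partitioning with pivot 30, the array becomes [30, 26, 23, 15, 21, 3, 30]. The pivot is placed at index 6. All elements to the left of the pivot are <= 30, and all elements to the right are > 30.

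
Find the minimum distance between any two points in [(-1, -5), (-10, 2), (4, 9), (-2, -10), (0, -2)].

Computing all pairwise distances among 5 points:

d((-1, -5), (-10, 2)) = 11.4018
d((-1, -5), (4, 9)) = 14.8661
d((-1, -5), (-2, -10)) = 5.099
d((-1, -5), (0, -2)) = 3.1623 <-- minimum
d((-10, 2), (4, 9)) = 15.6525
d((-10, 2), (-2, -10)) = 14.4222
d((-10, 2), (0, -2)) = 10.7703
d((4, 9), (-2, -10)) = 19.9249
d((4, 9), (0, -2)) = 11.7047
d((-2, -10), (0, -2)) = 8.2462

Closest pair: (-1, -5) and (0, -2) with distance 3.1623

The closest pair is (-1, -5) and (0, -2) with Euclidean distance 3.1623. For 5 points, brute-force pairwise comparison is shown above. For large n, the divide-and-conquer algorithm (sort by x, recurse on halves, check the dividing strip) achieves O(n log n).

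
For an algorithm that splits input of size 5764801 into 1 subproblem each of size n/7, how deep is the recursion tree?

For divide and conquer with division factor 7:

Problem sizes at each level:
Level 0: 5764801
Level 1: 823543
Level 2: 117649
Level 3: 16807
Level 4: 2401
Level 5: 343
Level 6: 49
Level 7: 7
Level 8: 1

The root is level 0 and the size-1 base case is level 8 (the tree spans levels 0 through 8, i.e. 9 levels counting the root), so the depth is the number of divisions: log_7(5764801) = 8

The recursion tree depth is log_7(5764801) = 8. At each level, the problem size is divided by 7, so it takes 8 divisions to reduce to a base case of size 1. The algorithm makes 1 recursive call at each level.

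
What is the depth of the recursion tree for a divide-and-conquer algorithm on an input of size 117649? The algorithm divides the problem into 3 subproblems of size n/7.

For divide and conquer with division factor 7:

Problem sizes at each level:
Level 0: 117649
Level 1: 16807
Level 2: 2401
Level 3: 343
Level 4: 49
Level 5: 7
Level 6: 1

The root is level 0 and the size-1 base case is level 6 (the tree spans levels 0 through 6, i.e. 7 levels counting the root), so the depth is the number of divisions: log_7(117649) = 6

The recursion tree depth is log_7(117649) = 6. At each level, the problem size is divided by 7, so it takes 6 divisions to reduce to a base case of size 1. The algorithm makes 3 recursive calls at each level.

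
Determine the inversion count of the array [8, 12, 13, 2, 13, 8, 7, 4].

Finding inversions in [8, 12, 13, 2, 13, 8, 7, 4]:

(0, 3): arr[0]=8 > arr[3]=2
(0, 6): arr[0]=8 > arr[6]=7
(0, 7): arr[0]=8 > arr[7]=4
(1, 3): arr[1]=12 > arr[3]=2
(1, 5): arr[1]=12 > arr[5]=8
(1, 6): arr[1]=12 > arr[6]=7
(1, 7): arr[1]=12 > arr[7]=4
(2, 3): arr[2]=13 > arr[3]=2
(2, 5): arr[2]=13 > arr[5]=8
(2, 6): arr[2]=13 > arr[6]=7
(2, 7): arr[2]=13 > arr[7]=4
(4, 5): arr[4]=13 > arr[5]=8
(4, 6): arr[4]=13 > arr[6]=7
(4, 7): arr[4]=13 > arr[7]=4
(5, 6): arr[5]=8 > arr[6]=7
(5, 7): arr[5]=8 > arr[7]=4
(6, 7): arr[6]=7 > arr[7]=4

Total inversions: 17

The array has 17 inversion(s): (0,3), (0,6), (0,7), (1,3), (1,5), (1,6), (1,7), (2,3), (2,5), (2,6), (2,7), (4,5), (4,6), (4,7), (5,6), (5,7), (6,7). Each pair (i,j) satisfies i < j and arr[i] > arr[j].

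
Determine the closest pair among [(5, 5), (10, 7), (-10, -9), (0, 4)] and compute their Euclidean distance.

Computing all pairwise distances among 4 points:

d((5, 5), (10, 7)) = 5.3852
d((5, 5), (-10, -9)) = 20.5183
d((5, 5), (0, 4)) = 5.099 <-- minimum
d((10, 7), (-10, -9)) = 25.6125
d((10, 7), (0, 4)) = 10.4403
d((-10, -9), (0, 4)) = 16.4012

Closest pair: (5, 5) and (0, 4) with distance 5.099

The closest pair is (5, 5) and (0, 4) with Euclidean distance 5.099. For 4 points, brute-force pairwise comparison is shown above. For large n, the divide-and-conquer algorithm (sort by x, recurse on halves, check the dividing strip) achieves O(n log n).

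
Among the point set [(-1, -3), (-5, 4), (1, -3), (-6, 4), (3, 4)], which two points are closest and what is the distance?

Computing all pairwise distances among 5 points:

d((-1, -3), (-5, 4)) = 8.0623
d((-1, -3), (1, -3)) = 2.0
d((-1, -3), (-6, 4)) = 8.6023
d((-1, -3), (3, 4)) = 8.0623
d((-5, 4), (1, -3)) = 9.2195
d((-5, 4), (-6, 4)) = 1.0 <-- minimum
d((-5, 4), (3, 4)) = 8.0
d((1, -3), (-6, 4)) = 9.8995
d((1, -3), (3, 4)) = 7.2801
d((-6, 4), (3, 4)) = 9.0

Closest pair: (-5, 4) and (-6, 4) with distance 1.0

The closest pair is (-5, 4) and (-6, 4) with Euclidean distance 1.0. For 5 points, brute-force pairwise comparison is shown above. For large n, the divide-and-conquer algorithm (sort by x, recurse on halves, check the dividing strip) achieves O(n log n).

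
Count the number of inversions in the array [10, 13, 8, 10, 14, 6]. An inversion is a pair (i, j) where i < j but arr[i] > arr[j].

Finding inversions in [10, 13, 8, 10, 14, 6]:

(0, 2): arr[0]=10 > arr[2]=8
(0, 5): arr[0]=10 > arr[5]=6
(1, 2): arr[1]=13 > arr[2]=8
(1, 3): arr[1]=13 > arr[3]=10
(1, 5): arr[1]=13 > arr[5]=6
(2, 5): arr[2]=8 > arr[5]=6
(3, 5): arr[3]=10 > arr[5]=6
(4, 5): arr[4]=14 > arr[5]=6

Total inversions: 8

The array has 8 inversion(s): (0,2), (0,5), (1,2), (1,3), (1,5), (2,5), (3,5), (4,5). Each pair (i,j) satisfies i < j and arr[i] > arr[j].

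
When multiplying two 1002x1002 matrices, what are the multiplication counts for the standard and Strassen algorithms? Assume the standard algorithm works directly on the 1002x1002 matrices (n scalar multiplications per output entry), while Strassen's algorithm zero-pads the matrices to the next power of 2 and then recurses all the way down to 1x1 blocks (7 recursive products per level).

Matrix multiplication for 1002x1002 matrices:

Strassen's algorithm requires power-of-2 dimensions. Pad 1002x1002 to 1024x1024 (next power of 2).

Standard algorithm: 1002^3 = 1006012008 multiplications
Strassen's algorithm: 7^(log2(1024)) = 7^10 = 282475249 multiplications
Savings: 1006012008 - 282475249 = 723536759 multiplications

Standard: 1006012008 multiplications (1002^3). Strassen: 282475249 multiplications (7^10, after padding to 1024x1024). Strassen reduces 8 recursive multiplications to 7 at each level.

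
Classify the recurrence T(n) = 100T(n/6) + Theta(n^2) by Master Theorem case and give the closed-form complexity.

Master Theorem for T(n) = 100T(n/6) + O(n^2):

a = 100, b = 6, c = 2
log_b(a) = log_6(100) = 2.5702

Case 1: c = 2 < log_6(100) = 2.5702
T(n) = O(n^(log_6 100))

For T(n) = 100T(n/6) + O(n^2): log_6(100) = 2.5702. This is Case 1 of the Master Theorem (c < log_b(a), work dominated by leaves), giving O(n^(log_6 100)).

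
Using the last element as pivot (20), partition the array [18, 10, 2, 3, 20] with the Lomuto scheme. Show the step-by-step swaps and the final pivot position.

Lomuto partition with pivot = 20:

Initial array: [18, 10, 2, 3, 20]

arr[0]=18 <= 20: swap with position 0, array becomes [18, 10, 2, 3, 20]
arr[1]=10 <= 20: swap with position 1, array becomes [18, 10, 2, 3, 20]
arr[2]=2 <= 20: swap with position 2, array becomes [18, 10, 2, 3, 20]
arr[3]=3 <= 20: swap with position 3, array becomes [18, 10, 2, 3, 20]

Place pivot at position 4: [18, 10, 2, 3, 20]
Pivot position: 4

After partitioning with pivot 20, the array becomes [18, 10, 2, 3, 20]. The pivot is placed at index 4. All elements to the left of the pivot are <= 20, and all elements to the right are > 20.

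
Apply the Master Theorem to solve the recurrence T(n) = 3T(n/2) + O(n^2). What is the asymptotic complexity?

Master Theorem for T(n) = 3T(n/2) + O(n^2):

a = 3, b = 2, c = 2
log_b(a) = log_2(3) = 1.5850

Case 3: c = 2 > log_2(3) = 1.5850
T(n) = O(n^2) = O(n^2)

For T(n) = 3T(n/2) + O(n^2): log_2(3) = 1.5850. This is Case 3 of the Master Theorem (c > log_b(a), work dominated by root), giving O(n^2).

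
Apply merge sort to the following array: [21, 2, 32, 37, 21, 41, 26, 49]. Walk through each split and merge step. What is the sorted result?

Merge sort trace:

Split: [21, 2, 32, 37, 21, 41, 26, 49] -> [21, 2, 32, 37] and [21, 41, 26, 49]
  Split: [21, 2, 32, 37] -> [21, 2] and [32, 37]
    Split: [21, 2] -> [21] and [2]
    Merge: [21] + [2] -> [2, 21]
    Split: [32, 37] -> [32] and [37]
    Merge: [32] + [37] -> [32, 37]
  Merge: [2, 21] + [32, 37] -> [2, 21, 32, 37]
  Split: [21, 41, 26, 49] -> [21, 41] and [26, 49]
    Split: [21, 41] -> [21] and [41]
    Merge: [21] + [41] -> [21, 41]
    Split: [26, 49] -> [26] and [49]
    Merge: [26] + [49] -> [26, 49]
  Merge: [21, 41] + [26, 49] -> [21, 26, 41, 49]
Merge: [2, 21, 32, 37] + [21, 26, 41, 49] -> [2, 21, 21, 26, 32, 37, 41, 49]

Final sorted array: [2, 21, 21, 26, 32, 37, 41, 49]

The merge sort proceeds by recursively splitting the array and merging sorted halves.
After all merges, the sorted array is [2, 21, 21, 26, 32, 37, 41, 49].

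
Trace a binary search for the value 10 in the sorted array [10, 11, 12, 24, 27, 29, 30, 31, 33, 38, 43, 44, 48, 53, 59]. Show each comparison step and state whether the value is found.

Binary search for 10 in [10, 11, 12, 24, 27, 29, 30, 31, 33, 38, 43, 44, 48, 53, 59]:

lo=0, hi=14, mid=7, arr[mid]=31 -> 31 > 10, search left half
lo=0, hi=6, mid=3, arr[mid]=24 -> 24 > 10, search left half
lo=0, hi=2, mid=1, arr[mid]=11 -> 11 > 10, search left half
lo=0, hi=0, mid=0, arr[mid]=10 -> Found target at index 0!

Binary search finds 10 at index 0 after 4 comparisons. The search repeatedly halves the search space by comparing with the middle element.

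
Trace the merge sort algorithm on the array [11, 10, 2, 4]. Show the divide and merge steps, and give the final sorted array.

Merge sort trace:

Split: [11, 10, 2, 4] -> [11, 10] and [2, 4]
  Split: [11, 10] -> [11] and [10]
  Merge: [11] + [10] -> [10, 11]
  Split: [2, 4] -> [2] and [4]
  Merge: [2] + [4] -> [2, 4]
Merge: [10, 11] + [2, 4] -> [2, 4, 10, 11]

Final sorted array: [2, 4, 10, 11]

The merge sort proceeds by recursively splitting the array and merging sorted halves.
After all merges, the sorted array is [2, 4, 10, 11].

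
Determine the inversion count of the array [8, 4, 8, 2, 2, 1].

Finding inversions in [8, 4, 8, 2, 2, 1]:

(0, 1): arr[0]=8 > arr[1]=4
(0, 3): arr[0]=8 > arr[3]=2
(0, 4): arr[0]=8 > arr[4]=2
(0, 5): arr[0]=8 > arr[5]=1
(1, 3): arr[1]=4 > arr[3]=2
(1, 4): arr[1]=4 > arr[4]=2
(1, 5): arr[1]=4 > arr[5]=1
(2, 3): arr[2]=8 > arr[3]=2
(2, 4): arr[2]=8 > arr[4]=2
(2, 5): arr[2]=8 > arr[5]=1
(3, 5): arr[3]=2 > arr[5]=1
(4, 5): arr[4]=2 > arr[5]=1

Total inversions: 12

The array has 12 inversion(s): (0,1), (0,3), (0,4), (0,5), (1,3), (1,4), (1,5), (2,3), (2,4), (2,5), (3,5), (4,5). Each pair (i,j) satisfies i < j and arr[i] > arr[j].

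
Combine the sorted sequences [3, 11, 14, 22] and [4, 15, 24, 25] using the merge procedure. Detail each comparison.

Merging process:

Compare 3 vs 4: take 3 from left. Merged: [3]
Compare 11 vs 4: take 4 from right. Merged: [3, 4]
Compare 11 vs 15: take 11 from left. Merged: [3, 4, 11]
Compare 14 vs 15: take 14 from left. Merged: [3, 4, 11, 14]
Compare 22 vs 15: take 15 from right. Merged: [3, 4, 11, 14, 15]
Compare 22 vs 24: take 22 from left. Merged: [3, 4, 11, 14, 15, 22]
Append remaining from right: [24, 25]. Merged: [3, 4, 11, 14, 15, 22, 24, 25]

Final merged array: [3, 4, 11, 14, 15, 22, 24, 25]
Total comparisons: 6

The merged array is [3, 4, 11, 14, 15, 22, 24, 25], requiring 6 comparisons. The merge step runs in O(n) time where n is the total number of elements.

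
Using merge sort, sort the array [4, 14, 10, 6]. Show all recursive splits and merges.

Merge sort trace:

Split: [4, 14, 10, 6] -> [4, 14] and [10, 6]
  Split: [4, 14] -> [4] and [14]
  Merge: [4] + [14] -> [4, 14]
  Split: [10, 6] -> [10] and [6]
  Merge: [10] + [6] -> [6, 10]
Merge: [4, 14] + [6, 10] -> [4, 6, 10, 14]

Final sorted array: [4, 6, 10, 14]

The merge sort proceeds by recursively splitting the array and merging sorted halves.
After all merges, the sorted array is [4, 6, 10, 14].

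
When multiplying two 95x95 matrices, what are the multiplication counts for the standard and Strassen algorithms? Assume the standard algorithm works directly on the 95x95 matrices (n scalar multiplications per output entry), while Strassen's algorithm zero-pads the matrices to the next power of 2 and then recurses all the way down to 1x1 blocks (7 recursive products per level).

Matrix multiplication for 95x95 matrices:

Strassen's algorithm requires power-of-2 dimensions. Pad 95x95 to 128x128 (next power of 2).

Standard algorithm: 95^3 = 857375 multiplications
Strassen's algorithm: 7^(log2(128)) = 7^7 = 823543 multiplications
Savings: 857375 - 823543 = 33832 multiplications

Standard: 857375 multiplications (95^3). Strassen: 823543 multiplications (7^7, after padding to 128x128). Strassen reduces 8 recursive multiplications to 7 at each level.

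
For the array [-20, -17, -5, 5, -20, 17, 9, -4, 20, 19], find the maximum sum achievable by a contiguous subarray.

Using Kadane's algorithm on [-20, -17, -5, 5, -20, 17, 9, -4, 20, 19]:

Scanning through the array:
Position 1 (value -17): max_ending_here = -17, max_so_far = -17
Position 2 (value -5): max_ending_here = -5, max_so_far = -5
Position 3 (value 5): max_ending_here = 5, max_so_far = 5
Position 4 (value -20): max_ending_here = -15, max_so_far = 5
Position 5 (value 17): max_ending_here = 17, max_so_far = 17
Position 6 (value 9): max_ending_here = 26, max_so_far = 26
Position 7 (value -4): max_ending_here = 22, max_so_far = 26
Position 8 (value 20): max_ending_here = 42, max_so_far = 42
Position 9 (value 19): max_ending_here = 61, max_so_far = 61

Maximum subarray: [17, 9, -4, 20, 19]
Maximum sum: 61

The maximum subarray is [17, 9, -4, 20, 19] with sum 61. This subarray runs from index 5 to index 9.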